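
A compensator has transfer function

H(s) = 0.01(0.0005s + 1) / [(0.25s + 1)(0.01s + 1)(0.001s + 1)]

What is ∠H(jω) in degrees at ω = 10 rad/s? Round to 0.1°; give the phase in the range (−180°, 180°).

At ω = 10 rad/s:
zero (1 + j10·0.0005) = 1 + j0.005 → |·| ≈ 1, ∠ ≈ 0.29°
pole (1 + j10·0.25) = 1 + j2.5 → |·| ≈ 2.6926, ∠ ≈ 68.20°
pole (1 + j10·0.01) = 1 + j0.1 → |·| ≈ 1.005, ∠ ≈ 5.71°
pole (1 + j10·0.001) = 1 + j0.01 → |·| ≈ 1, ∠ ≈ 0.57°
∠H = (0.29°) − (68.20° + 5.71° + 0.57°) = -74.19°

-74.2°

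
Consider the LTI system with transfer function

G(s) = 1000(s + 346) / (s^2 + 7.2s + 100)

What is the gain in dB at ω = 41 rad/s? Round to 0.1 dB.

At s = jω = j41:
zero (s+346): 346 + j41 → |·| = √(346²+41²) = √121397 ≈ 348.42, ∠ = arctan(41/346) ≈ 6.76°
quadratic: (j41)² + 7.2·j41 + 100 = -1581 + j295.2 → |·| ≈ 1608.3, ∠ ≈ 169.42°
|G| = 1000 · 348.42 / 1608.3 ≈ 216.64
Gain = 20 log₁₀(216.64) ≈ 46.71 dB

46.7 dB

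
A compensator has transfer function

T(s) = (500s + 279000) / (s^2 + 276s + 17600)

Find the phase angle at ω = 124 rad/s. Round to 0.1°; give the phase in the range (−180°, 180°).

Substitute s = j124:
Numerator: 500(j124) + 279000 = 279000 + j62000
Denominator: (j124)^2 + 276(j124) + 17600 = 2224 + j34224
|N| = √(279000² + 62000²) ≈ 2.8581e+05, ∠N ≈ 12.53°
|D| = √(2224² + 34224²) ≈ 34296, ∠D ≈ 86.28°
∠T = 12.53° − 86.28° = -73.75°

-73.8°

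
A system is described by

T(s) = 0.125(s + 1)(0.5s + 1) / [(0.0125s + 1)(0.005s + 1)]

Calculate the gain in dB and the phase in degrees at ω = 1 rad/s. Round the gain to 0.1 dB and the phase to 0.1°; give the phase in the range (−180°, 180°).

-14.1 dB, 70.6°

At ω = 1 rad/s:
zero (1 + j1·1) = 1 + j1 → |·| ≈ 1.4142, ∠ ≈ 45.00°
zero (1 + j1·0.5) = 1 + j0.5 → |·| ≈ 1.118, ∠ ≈ 26.57°
pole (1 + j1·0.0125) = 1 + j0.0125 → |·| ≈ 1.0001, ∠ ≈ 0.72°
pole (1 + j1·0.005) = 1 + j0.005 → |·| ≈ 1, ∠ ≈ 0.29°
|T| = 0.125 · 1.4142 · 1.118 / (1.0001 · 1) ≈ 0.19761
Gain = 20 log₁₀(0.19761) ≈ -14.08 dB
∠T = (45.00° + 26.57°) − (0.72° + 0.29°) = 70.56°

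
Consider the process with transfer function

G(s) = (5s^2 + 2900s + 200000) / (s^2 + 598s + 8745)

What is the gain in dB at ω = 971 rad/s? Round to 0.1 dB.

13.7 dB

Substitute s = j971:
Numerator: 5(j971)^2 + 2900(j971) + 200000 = -4514205 + j2815900
Denominator: (j971)^2 + 598(j971) + 8745 = -934096 + j580658
|N| = √(4514205² + 2815900²) ≈ 5.3205e+06, ∠N ≈ 148.04°
|D| = √(934096² + 580658²) ≈ 1.0999e+06, ∠D ≈ 148.13°
|G| = 5.3205e+06 / 1.0999e+06 ≈ 4.8373
Gain = 20 log₁₀(4.8373) ≈ 13.69 dB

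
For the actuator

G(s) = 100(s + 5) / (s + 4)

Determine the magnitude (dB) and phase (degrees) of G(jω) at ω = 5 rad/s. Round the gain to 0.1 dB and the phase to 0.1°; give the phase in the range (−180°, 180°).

At s = jω = j5:
zero (s+5): 5 + j5 → |·| = √(5²+5²) = √50 ≈ 7.0711, ∠ = arctan(5/5) ≈ 45.00°
pole (s+4): 4 + j5 → |·| = √(4²+5²) = √41 ≈ 6.4031, ∠ = arctan(5/4) ≈ 51.34°
|G| = 100 · 7.0711 / 6.4031 ≈ 110.43
Gain = 20 log₁₀(110.43) ≈ 40.86 dB
∠G = 45.00° − 51.34° = -6.34°

40.9 dB, -6.3°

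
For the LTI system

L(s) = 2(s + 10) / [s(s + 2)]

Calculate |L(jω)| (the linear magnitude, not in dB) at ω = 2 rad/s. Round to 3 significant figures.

3.61

At s = jω = j2:
zero (s+10): 10 + j2 → |·| = √(10²+2²) = √104 ≈ 10.198, ∠ = arctan(2/10) ≈ 11.31°
pole (s+2): 2 + j2 → |·| = √(2²+2²) = √8 ≈ 2.8284, ∠ = arctan(2/2) ≈ 45.00°
pole at origin: |s| = 2, ∠ = 90.00° (in denominator)
|L| = 2 · 10.198 / 5.6568 ≈ 3.6056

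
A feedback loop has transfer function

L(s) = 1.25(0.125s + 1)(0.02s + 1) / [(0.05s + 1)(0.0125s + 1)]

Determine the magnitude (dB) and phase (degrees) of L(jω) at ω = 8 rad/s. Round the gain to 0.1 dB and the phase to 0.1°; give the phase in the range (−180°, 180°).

At ω = 8 rad/s:
zero (1 + j8·0.125) = 1 + j1 → |·| ≈ 1.4142, ∠ ≈ 45.00°
zero (1 + j8·0.02) = 1 + j0.16 → |·| ≈ 1.0127, ∠ ≈ 9.09°
pole (1 + j8·0.05) = 1 + j0.4 → |·| ≈ 1.077, ∠ ≈ 21.80°
pole (1 + j8·0.0125) = 1 + j0.1 → |·| ≈ 1.005, ∠ ≈ 5.71°
|L| = 1.25 · 1.4142 · 1.0127 / (1.077 · 1.005) ≈ 1.6539
Gain = 20 log₁₀(1.6539) ≈ 4.37 dB
∠L = (45.00° + 9.09°) − (21.80° + 5.71°) = 26.58°

4.4 dB, 26.6°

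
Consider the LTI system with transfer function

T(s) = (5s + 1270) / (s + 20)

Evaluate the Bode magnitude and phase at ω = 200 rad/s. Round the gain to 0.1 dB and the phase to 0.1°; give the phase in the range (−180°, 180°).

18.1 dB, -46.1°

Substitute s = j200:
Numerator: 5(j200) + 1270 = 1270 + j1000
Denominator: (j200) + 20 = 20 + j200
|N| = √(1270² + 1000²) ≈ 1616.4, ∠N ≈ 38.22°
|D| = √(20² + 200²) ≈ 201, ∠D ≈ 84.29°
|T| = 1616.4 / 201 ≈ 8.0418
Gain = 20 log₁₀(8.0418) ≈ 18.11 dB
∠T = 38.22° − 84.29° = -46.07°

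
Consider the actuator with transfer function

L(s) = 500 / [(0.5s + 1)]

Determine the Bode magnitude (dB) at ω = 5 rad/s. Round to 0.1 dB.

At ω = 5 rad/s:
pole (1 + j5·0.5) = 1 + j2.5 → |·| ≈ 2.6926, ∠ ≈ 68.20°
|L| = 500 · 1 / (2.6926) ≈ 185.69
Gain = 20 log₁₀(185.69) ≈ 45.38 dB

45.4 dB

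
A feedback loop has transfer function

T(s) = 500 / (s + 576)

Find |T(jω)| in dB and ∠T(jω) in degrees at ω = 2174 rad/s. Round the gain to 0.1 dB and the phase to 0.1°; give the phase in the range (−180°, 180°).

Substitute s = j2174:
Numerator: 500 = 500 + j0
Denominator: (j2174) + 576 = 576 + j2174
|N| = √(500² + 0²) ≈ 500, ∠N ≈ 0.00°
|D| = √(576² + 2174²) ≈ 2249, ∠D ≈ 75.16°
|T| = 500 / 2249 ≈ 0.22232
Gain = 20 log₁₀(0.22232) ≈ -13.06 dB
∠T = 0.00° − 75.16° = -75.16°

-13.1 dB, -75.2°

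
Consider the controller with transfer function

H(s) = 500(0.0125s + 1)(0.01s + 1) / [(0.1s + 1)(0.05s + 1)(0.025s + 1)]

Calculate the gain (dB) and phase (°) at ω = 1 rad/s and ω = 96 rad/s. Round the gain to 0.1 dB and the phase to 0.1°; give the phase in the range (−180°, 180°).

At ω = 1 rad/s:
zero (1 + j1·0.0125) = 1 + j0.0125 → |·| ≈ 1.0001, ∠ ≈ 0.72°
zero (1 + j1·0.01) = 1 + j0.01 → |·| ≈ 1, ∠ ≈ 0.57°
pole (1 + j1·0.1) = 1 + j0.1 → |·| ≈ 1.005, ∠ ≈ 5.71°
pole (1 + j1·0.05) = 1 + j0.05 → |·| ≈ 1.0012, ∠ ≈ 2.86°
pole (1 + j1·0.025) = 1 + j0.025 → |·| ≈ 1.0003, ∠ ≈ 1.43°
|H| = 500 · 1.0001 · 1 / (1.005 · 1.0012 · 1.0003) ≈ 496.82
Gain = 20 log₁₀(496.82) ≈ 53.92 dB
∠H = (0.72° + 0.57°) − (5.71° + 2.86° + 1.43°) = -8.71°

At ω = 96 rad/s:
zero (1 + j96·0.0125) = 1 + j1.2 → |·| ≈ 1.562, ∠ ≈ 50.19°
zero (1 + j96·0.01) = 1 + j0.96 → |·| ≈ 1.3862, ∠ ≈ 43.83°
pole (1 + j96·0.1) = 1 + j9.6 → |·| ≈ 9.6519, ∠ ≈ 84.05°
pole (1 + j96·0.05) = 1 + j4.8 → |·| ≈ 4.9031, ∠ ≈ 78.23°
pole (1 + j96·0.025) = 1 + j2.4 → |·| ≈ 2.6, ∠ ≈ 67.38°
|H| = 500 · 1.562 · 1.3862 / (9.6519 · 4.9031 · 2.6) ≈ 8.7987
Gain = 20 log₁₀(8.7987) ≈ 18.89 dB
∠H = (50.19° + 43.83°) − (84.05° + 78.23° + 67.38°) = -135.64°

ω = 1: 53.9 dB, -8.7°; ω = 96: 18.9 dB, -135.6°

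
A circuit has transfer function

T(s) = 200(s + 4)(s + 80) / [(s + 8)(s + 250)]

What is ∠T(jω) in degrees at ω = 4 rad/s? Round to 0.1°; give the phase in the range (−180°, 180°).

At s = jω = j4:
zero (s+4): 4 + j4 → |·| = √(4²+4²) = √32 ≈ 5.6569, ∠ = arctan(4/4) ≈ 45.00°
zero (s+80): 80 + j4 → |·| = √(80²+4²) = √6416 ≈ 80.1, ∠ = arctan(4/80) ≈ 2.86°
pole (s+8): 8 + j4 → |·| = √(8²+4²) = √80 ≈ 8.9443, ∠ = arctan(4/8) ≈ 26.57°
pole (s+250): 250 + j4 → |·| = √(250²+4²) = √62516 ≈ 250.03, ∠ = arctan(4/250) ≈ 0.92°
∠T = 47.86° − 27.49° = 20.37°

20.4°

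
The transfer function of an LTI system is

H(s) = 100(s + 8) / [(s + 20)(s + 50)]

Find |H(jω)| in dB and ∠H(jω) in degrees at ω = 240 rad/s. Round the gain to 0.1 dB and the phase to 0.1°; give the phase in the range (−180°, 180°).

At s = jω = j240:
zero (s+8): 8 + j240 → |·| = √(8²+240²) = √57664 ≈ 240.13, ∠ = arctan(240/8) ≈ 88.09°
pole (s+20): 20 + j240 → |·| = √(20²+240²) = √58000 ≈ 240.83, ∠ = arctan(240/20) ≈ 85.24°
pole (s+50): 50 + j240 → |·| = √(50²+240²) = √60100 ≈ 245.15, ∠ = arctan(240/50) ≈ 78.23°
|H| = 100 · 240.13 / 59039 ≈ 0.40673
Gain = 20 log₁₀(0.40673) ≈ -7.81 dB
∠H = 88.09° − 163.47° = -75.38°

-7.8 dB, -75.4°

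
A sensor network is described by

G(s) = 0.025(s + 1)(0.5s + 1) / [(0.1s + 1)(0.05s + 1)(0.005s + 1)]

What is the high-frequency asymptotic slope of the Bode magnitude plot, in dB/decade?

Each pole contributes −20 dB/decade at high frequency; each zero contributes +20 dB/decade.
Net: 2 zero(s) − 3 pole(s) → -20 dB/decade.

-20 dB/decade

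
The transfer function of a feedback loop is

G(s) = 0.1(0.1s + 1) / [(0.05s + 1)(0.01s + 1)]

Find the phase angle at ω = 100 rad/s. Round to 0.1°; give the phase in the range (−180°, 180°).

-39.4°

At ω = 100 rad/s:
zero (1 + j100·0.1) = 1 + j10 → |·| ≈ 10.05, ∠ ≈ 84.29°
pole (1 + j100·0.05) = 1 + j5 → |·| ≈ 5.099, ∠ ≈ 78.69°
pole (1 + j100·0.01) = 1 + j1 → |·| ≈ 1.4142, ∠ ≈ 45.00°
∠G = (84.29°) − (78.69° + 45.00°) = -39.40°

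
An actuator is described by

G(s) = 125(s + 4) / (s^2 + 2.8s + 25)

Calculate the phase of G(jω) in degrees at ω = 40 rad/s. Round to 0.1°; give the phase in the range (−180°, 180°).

-91.6°

At s = jω = j40:
zero (s+4): 4 + j40 → |·| = √(4²+40²) = √1616 ≈ 40.2, ∠ = arctan(40/4) ≈ 84.29°
quadratic: (j40)² + 2.8·j40 + 25 = -1575 + j112 → |·| ≈ 1579, ∠ ≈ 175.93°
∠G = 84.29° − 175.93° = -91.64°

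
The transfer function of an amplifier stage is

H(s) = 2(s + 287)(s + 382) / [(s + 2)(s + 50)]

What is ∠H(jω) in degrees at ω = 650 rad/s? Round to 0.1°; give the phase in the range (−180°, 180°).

At s = jω = j650:
zero (s+287): 287 + j650 → |·| = √(287²+650²) = √504869 ≈ 710.54, ∠ = arctan(650/287) ≈ 66.18°
zero (s+382): 382 + j650 → |·| = √(382²+650²) = √568424 ≈ 753.94, ∠ = arctan(650/382) ≈ 59.56°
pole (s+2): 2 + j650 → |·| = √(2²+650²) = √422504 ≈ 650, ∠ = arctan(650/2) ≈ 89.82°
pole (s+50): 50 + j650 → |·| = √(50²+650²) = √425000 ≈ 651.92, ∠ = arctan(650/50) ≈ 85.60°
∠H = 125.74° − 175.42° = -49.68°

-49.7°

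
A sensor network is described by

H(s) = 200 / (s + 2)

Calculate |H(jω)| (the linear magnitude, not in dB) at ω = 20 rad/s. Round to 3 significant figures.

Substitute s = j20:
Numerator: 200 = 200 + j0
Denominator: (j20) + 2 = 2 + j20
|N| = √(200² + 0²) ≈ 200, ∠N ≈ 0.00°
|D| = √(2² + 20²) ≈ 20.1, ∠D ≈ 84.29°
|H| = 200 / 20.1 ≈ 9.9502

9.95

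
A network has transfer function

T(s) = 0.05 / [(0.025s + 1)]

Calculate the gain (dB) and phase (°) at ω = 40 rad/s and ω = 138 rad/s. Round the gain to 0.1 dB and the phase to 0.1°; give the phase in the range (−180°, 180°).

ω = 40: -29.0 dB, -45.0°; ω = 138: -37.1 dB, -73.8°

At ω = 40 rad/s:
pole (1 + j40·0.025) = 1 + j1 → |·| ≈ 1.4142, ∠ ≈ 45.00°
|T| = 0.05 · 1 / (1.4142) ≈ 0.035356
Gain = 20 log₁₀(0.035356) ≈ -29.03 dB
∠T = (0°) − (45.00°) = -45.00°

At ω = 138 rad/s:
pole (1 + j138·0.025) = 1 + j3.45 → |·| ≈ 3.592, ∠ ≈ 73.84°
|T| = 0.05 · 1 / (3.592) ≈ 0.01392
Gain = 20 log₁₀(0.01392) ≈ -37.13 dB
∠T = (0°) − (73.84°) = -73.84°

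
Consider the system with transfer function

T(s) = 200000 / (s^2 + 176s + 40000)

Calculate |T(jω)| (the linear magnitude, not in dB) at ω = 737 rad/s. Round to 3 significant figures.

At s = jω = j737:
quadratic: (j737)² + 176·j737 + 40000 = -503169 + j129712 → |·| ≈ 5.1962e+05, ∠ ≈ 165.54°
|T| = 200000 / 5.1962e+05 ≈ 0.3849

0.385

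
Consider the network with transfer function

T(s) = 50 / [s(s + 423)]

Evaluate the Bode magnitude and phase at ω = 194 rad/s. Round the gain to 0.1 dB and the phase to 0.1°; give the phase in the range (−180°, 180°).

At s = jω = j194:
pole (s+423): 423 + j194 → |·| = √(423²+194²) = √216565 ≈ 465.37, ∠ = arctan(194/423) ≈ 24.64°
pole at origin: |s| = 194, ∠ = 90.00° (in denominator)
|T| = 50 / 90282 ≈ 0.00055382
Gain = 20 log₁₀(0.00055382) ≈ -65.13 dB
∠T = 0.00° − 114.64° = -114.64°

-65.1 dB, -114.6°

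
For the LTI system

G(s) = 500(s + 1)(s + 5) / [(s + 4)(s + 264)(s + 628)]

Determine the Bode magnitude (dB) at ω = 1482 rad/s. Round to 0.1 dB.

At s = jω = j1482:
zero (s+1): 1 + j1482 → |·| = √(1²+1482²) = √2196325 ≈ 1482, ∠ = arctan(1482/1) ≈ 89.96°
zero (s+5): 5 + j1482 → |·| = √(5²+1482²) = √2196349 ≈ 1482, ∠ = arctan(1482/5) ≈ 89.81°
pole (s+4): 4 + j1482 → |·| = √(4²+1482²) = √2196340 ≈ 1482, ∠ = arctan(1482/4) ≈ 89.85°
pole (s+264): 264 + j1482 → |·| = √(264²+1482²) = √2266020 ≈ 1505.3, ∠ = arctan(1482/264) ≈ 79.90°
pole (s+628): 628 + j1482 → |·| = √(628²+1482²) = √2590708 ≈ 1609.6, ∠ = arctan(1482/628) ≈ 67.04°
|G| = 500 · 2.1963e+06 / 3.5908e+09 ≈ 0.30582
Gain = 20 log₁₀(0.30582) ≈ -10.29 dB

-10.3 dB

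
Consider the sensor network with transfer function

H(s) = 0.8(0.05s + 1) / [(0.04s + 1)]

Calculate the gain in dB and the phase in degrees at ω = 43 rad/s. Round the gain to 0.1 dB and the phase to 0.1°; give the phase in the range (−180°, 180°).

At ω = 43 rad/s:
zero (1 + j43·0.05) = 1 + j2.15 → |·| ≈ 2.3712, ∠ ≈ 65.06°
pole (1 + j43·0.04) = 1 + j1.72 → |·| ≈ 1.9896, ∠ ≈ 59.83°
|H| = 0.8 · 2.3712 / (1.9896) ≈ 0.95344
Gain = 20 log₁₀(0.95344) ≈ -0.41 dB
∠H = (65.06°) − (59.83°) = 5.23°

-0.4 dB, 5.2°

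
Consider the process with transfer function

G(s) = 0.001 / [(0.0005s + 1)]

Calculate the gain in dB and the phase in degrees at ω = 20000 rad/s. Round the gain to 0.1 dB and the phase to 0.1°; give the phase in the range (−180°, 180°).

-80.0 dB, -84.3°

At ω = 20000 rad/s:
pole (1 + j20000·0.0005) = 1 + j10 → |·| ≈ 10.05, ∠ ≈ 84.29°
|G| = 0.001 · 1 / (10.05) ≈ 9.9502e-05
Gain = 20 log₁₀(9.9502e-05) ≈ -80.04 dB
∠G = (0°) − (84.29°) = -84.29°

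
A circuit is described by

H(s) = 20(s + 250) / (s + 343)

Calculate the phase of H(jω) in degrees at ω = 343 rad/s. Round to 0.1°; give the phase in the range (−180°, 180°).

At s = jω = j343:
zero (s+250): 250 + j343 → |·| = √(250²+343²) = √180149 ≈ 424.44, ∠ = arctan(343/250) ≈ 53.91°
pole (s+343): 343 + j343 → |·| = √(343²+343²) = √235298 ≈ 485.08, ∠ = arctan(343/343) ≈ 45.00°
∠H = 53.91° − 45.00° = 8.91°

8.9°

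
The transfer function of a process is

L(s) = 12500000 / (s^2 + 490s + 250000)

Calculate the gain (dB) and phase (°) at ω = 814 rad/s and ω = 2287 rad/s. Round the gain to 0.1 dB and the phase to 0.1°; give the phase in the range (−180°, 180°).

At s = jω = j814:
quadratic: (j814)² + 490·j814 + 250000 = -412596 + j398860 → |·| ≈ 5.7387e+05, ∠ ≈ 135.97°
|L| = 12500000 / 5.7387e+05 ≈ 21.782
Gain = 20 log₁₀(21.782) ≈ 26.76 dB
∠L = 0.00° − 135.97° = -135.97°

At s = jω = j2287:
quadratic: (j2287)² + 490·j2287 + 250000 = -4980369 + j1120630 → |·| ≈ 5.1049e+06, ∠ ≈ 167.32°
|L| = 12500000 / 5.1049e+06 ≈ 2.4486
Gain = 20 log₁₀(2.4486) ≈ 7.78 dB
∠L = 0.00° − 167.32° = -167.32°

ω = 814: 26.8 dB, -136.0°; ω = 2287: 7.8 dB, -167.3°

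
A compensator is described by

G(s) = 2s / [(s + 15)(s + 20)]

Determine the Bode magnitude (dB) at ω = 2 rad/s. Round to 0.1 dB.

-37.6 dB

At s = jω = j2:
zero at origin: s = j2 → |·| = 2, ∠ = 90.00°
pole (s+15): 15 + j2 → |·| = √(15²+2²) = √229 ≈ 15.133, ∠ = arctan(2/15) ≈ 7.59°
pole (s+20): 20 + j2 → |·| = √(20²+2²) = √404 ≈ 20.1, ∠ = arctan(2/20) ≈ 5.71°
|G| = 2 · 2 / 304.17 ≈ 0.013151
Gain = 20 log₁₀(0.013151) ≈ -37.62 dB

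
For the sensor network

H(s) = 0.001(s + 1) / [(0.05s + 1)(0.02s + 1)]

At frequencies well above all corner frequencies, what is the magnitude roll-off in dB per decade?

-20 dB/decade

Each pole contributes −20 dB/decade at high frequency; each zero contributes +20 dB/decade.
Net: 1 zero(s) − 2 pole(s) → -20 dB/decade.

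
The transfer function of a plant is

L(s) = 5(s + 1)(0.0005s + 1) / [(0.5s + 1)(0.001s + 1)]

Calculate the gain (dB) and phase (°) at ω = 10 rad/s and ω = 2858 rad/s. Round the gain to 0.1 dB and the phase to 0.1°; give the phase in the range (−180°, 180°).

ω = 10: 19.9 dB, 5.3°; ω = 2858: 15.2 dB, -15.7°

At ω = 10 rad/s:
zero (1 + j10·1) = 1 + j10 → |·| ≈ 10.05, ∠ ≈ 84.29°
zero (1 + j10·0.0005) = 1 + j0.005 → |·| ≈ 1, ∠ ≈ 0.29°
pole (1 + j10·0.5) = 1 + j5 → |·| ≈ 5.099, ∠ ≈ 78.69°
pole (1 + j10·0.001) = 1 + j0.01 → |·| ≈ 1, ∠ ≈ 0.57°
|L| = 5 · 10.05 · 1 / (5.099 · 1) ≈ 9.8549
Gain = 20 log₁₀(9.8549) ≈ 19.87 dB
∠L = (84.29° + 0.29°) − (78.69° + 0.57°) = 5.32°

At ω = 2858 rad/s:
zero (1 + j2858·1) = 1 + j2858 → |·| ≈ 2858, ∠ ≈ 89.98°
zero (1 + j2858·0.0005) = 1 + j1.429 → |·| ≈ 1.7441, ∠ ≈ 55.02°
pole (1 + j2858·0.5) = 1 + j1429 → |·| ≈ 1429, ∠ ≈ 89.96°
pole (1 + j2858·0.001) = 1 + j2.858 → |·| ≈ 3.0279, ∠ ≈ 70.72°
|L| = 5 · 2858 · 1.7441 / (1429 · 3.0279) ≈ 5.7601
Gain = 20 log₁₀(5.7601) ≈ 15.21 dB
∠L = (89.98° + 55.02°) − (89.96° + 70.72°) = -15.68°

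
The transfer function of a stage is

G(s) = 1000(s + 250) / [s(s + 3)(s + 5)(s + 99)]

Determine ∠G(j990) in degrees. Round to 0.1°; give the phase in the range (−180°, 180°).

82.0°

At s = jω = j990:
zero (s+250): 250 + j990 → |·| = √(250²+990²) = √1042600 ≈ 1021.1, ∠ = arctan(990/250) ≈ 75.83°
pole (s+3): 3 + j990 → |·| = √(3²+990²) = √980109 ≈ 990, ∠ = arctan(990/3) ≈ 89.83°
pole (s+5): 5 + j990 → |·| = √(5²+990²) = √980125 ≈ 990.01, ∠ = arctan(990/5) ≈ 89.71°
pole (s+99): 99 + j990 → |·| = √(99²+990²) = √989901 ≈ 994.94, ∠ = arctan(990/99) ≈ 84.29°
pole at origin: |s| = 990, ∠ = 90.00° (in denominator)
∠G = 75.83° − 353.83° = -278.00° ≡ 82.00° (principal value)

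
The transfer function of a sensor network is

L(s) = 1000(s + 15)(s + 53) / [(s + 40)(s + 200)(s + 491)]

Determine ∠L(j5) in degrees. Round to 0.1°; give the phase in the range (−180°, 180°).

14.7°

At s = jω = j5:
zero (s+15): 15 + j5 → |·| = √(15²+5²) = √250 ≈ 15.811, ∠ = arctan(5/15) ≈ 18.43°
zero (s+53): 53 + j5 → |·| = √(53²+5²) = √2834 ≈ 53.235, ∠ = arctan(5/53) ≈ 5.39°
pole (s+40): 40 + j5 → |·| = √(40²+5²) = √1625 ≈ 40.311, ∠ = arctan(5/40) ≈ 7.13°
pole (s+200): 200 + j5 → |·| = √(200²+5²) = √40025 ≈ 200.06, ∠ = arctan(5/200) ≈ 1.43°
pole (s+491): 491 + j5 → |·| = √(491²+5²) = √241106 ≈ 491.03, ∠ = arctan(5/491) ≈ 0.58°
∠L = 23.82° − 9.14° = 14.68°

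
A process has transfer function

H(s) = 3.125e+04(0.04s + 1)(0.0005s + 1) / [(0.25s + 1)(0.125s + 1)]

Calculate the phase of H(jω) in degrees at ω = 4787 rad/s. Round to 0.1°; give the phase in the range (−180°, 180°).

At ω = 4787 rad/s:
zero (1 + j4787·0.04) = 1 + j191.48 → |·| ≈ 191.48, ∠ ≈ 89.70°
zero (1 + j4787·0.0005) = 1 + j2.3935 → |·| ≈ 2.594, ∠ ≈ 67.32°
pole (1 + j4787·0.25) = 1 + j1196.75 → |·| ≈ 1196.8, ∠ ≈ 89.95°
pole (1 + j4787·0.125) = 1 + j598.375 → |·| ≈ 598.38, ∠ ≈ 89.90°
∠H = (89.70° + 67.32°) − (89.95° + 89.90°) = -22.83°

-22.8°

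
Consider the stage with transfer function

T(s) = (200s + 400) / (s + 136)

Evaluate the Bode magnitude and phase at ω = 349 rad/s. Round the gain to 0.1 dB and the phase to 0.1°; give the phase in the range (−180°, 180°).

Substitute s = j349:
Numerator: 200(j349) + 400 = 400 + j69800
Denominator: (j349) + 136 = 136 + j349
|N| = √(400² + 69800²) ≈ 69801, ∠N ≈ 89.67°
|D| = √(136² + 349²) ≈ 374.56, ∠D ≈ 68.71°
|T| = 69801 / 374.56 ≈ 186.35
Gain = 20 log₁₀(186.35) ≈ 45.41 dB
∠T = 89.67° − 68.71° = 20.96°

45.4 dB, 21.0°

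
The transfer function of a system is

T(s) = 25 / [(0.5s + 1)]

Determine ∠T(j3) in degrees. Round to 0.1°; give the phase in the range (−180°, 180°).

-56.3°

At ω = 3 rad/s:
pole (1 + j3·0.5) = 1 + j1.5 → |·| ≈ 1.8028, ∠ ≈ 56.31°
∠T = (0°) − (56.31°) = -56.31°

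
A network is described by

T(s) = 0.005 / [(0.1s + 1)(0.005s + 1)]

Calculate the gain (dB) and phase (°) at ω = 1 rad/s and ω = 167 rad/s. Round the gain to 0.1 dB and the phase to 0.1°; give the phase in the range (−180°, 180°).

ω = 1: -46.1 dB, -6.0°; ω = 167: -72.8 dB, -126.4°

At ω = 1 rad/s:
pole (1 + j1·0.1) = 1 + j0.1 → |·| ≈ 1.005, ∠ ≈ 5.71°
pole (1 + j1·0.005) = 1 + j0.005 → |·| ≈ 1, ∠ ≈ 0.29°
|T| = 0.005 · 1 / (1.005 · 1) ≈ 0.0049751
Gain = 20 log₁₀(0.0049751) ≈ -46.06 dB
∠T = (0°) − (5.71° + 0.29°) = -6.00°

At ω = 167 rad/s:
pole (1 + j167·0.1) = 1 + j16.7 → |·| ≈ 16.73, ∠ ≈ 86.57°
pole (1 + j167·0.005) = 1 + j0.835 → |·| ≈ 1.3028, ∠ ≈ 39.86°
|T| = 0.005 · 1 / (16.73 · 1.3028) ≈ 0.0002294
Gain = 20 log₁₀(0.0002294) ≈ -72.79 dB
∠T = (0°) − (86.57° + 39.86°) = -126.43°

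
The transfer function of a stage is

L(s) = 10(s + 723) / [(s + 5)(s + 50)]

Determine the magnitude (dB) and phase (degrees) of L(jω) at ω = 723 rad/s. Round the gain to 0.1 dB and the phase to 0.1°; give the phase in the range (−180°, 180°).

-34.2 dB, -130.6°

At s = jω = j723:
zero (s+723): 723 + j723 → |·| = √(723²+723²) = √1045458 ≈ 1022.5, ∠ = arctan(723/723) ≈ 45.00°
pole (s+5): 5 + j723 → |·| = √(5²+723²) = √522754 ≈ 723.02, ∠ = arctan(723/5) ≈ 89.60°
pole (s+50): 50 + j723 → |·| = √(50²+723²) = √525229 ≈ 724.73, ∠ = arctan(723/50) ≈ 86.04°
|L| = 10 · 1022.5 / 5.2399e+05 ≈ 0.019514
Gain = 20 log₁₀(0.019514) ≈ -34.19 dB
∠L = 45.00° − 175.64° = -130.64°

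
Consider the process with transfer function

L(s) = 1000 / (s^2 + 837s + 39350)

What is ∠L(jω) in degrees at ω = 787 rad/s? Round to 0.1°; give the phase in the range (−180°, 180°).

-131.4°

Substitute s = j787:
Numerator: 1000 = 1000 + j0
Denominator: (j787)^2 + 837(j787) + 39350 = -580019 + j658719
|N| = √(1000² + 0²) ≈ 1000, ∠N ≈ 0.00°
|D| = √(580019² + 658719²) ≈ 8.7769e+05, ∠D ≈ 131.36°
∠L = 0.00° − 131.36° = -131.36°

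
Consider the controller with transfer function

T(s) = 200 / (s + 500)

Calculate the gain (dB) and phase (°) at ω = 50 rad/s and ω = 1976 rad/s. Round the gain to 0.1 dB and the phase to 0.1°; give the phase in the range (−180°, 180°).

Substitute s = j50:
Numerator: 200 = 200 + j0
Denominator: (j50) + 500 = 500 + j50
|N| = √(200² + 0²) ≈ 200, ∠N ≈ 0.00°
|D| = √(500² + 50²) ≈ 502.49, ∠D ≈ 5.71°
|T| = 200 / 502.49 ≈ 0.39802
Gain = 20 log₁₀(0.39802) ≈ -8.00 dB
∠T = 0.00° − 5.71° = -5.71°

Substitute s = j1976:
Numerator: 200 = 200 + j0
Denominator: (j1976) + 500 = 500 + j1976
|N| = √(200² + 0²) ≈ 200, ∠N ≈ 0.00°
|D| = √(500² + 1976²) ≈ 2038.3, ∠D ≈ 75.80°
|T| = 200 / 2038.3 ≈ 0.098121
Gain = 20 log₁₀(0.098121) ≈ -20.16 dB
∠T = 0.00° − 75.80° = -75.80°

ω = 50: -8.0 dB, -5.7°; ω = 1976: -20.2 dB, -75.8°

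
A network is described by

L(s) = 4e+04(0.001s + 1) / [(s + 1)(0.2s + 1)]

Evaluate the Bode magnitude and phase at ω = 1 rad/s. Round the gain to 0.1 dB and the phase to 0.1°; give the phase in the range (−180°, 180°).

88.9 dB, -56.3°

At ω = 1 rad/s:
zero (1 + j1·0.001) = 1 + j0.001 → |·| ≈ 1, ∠ ≈ 0.06°
pole (1 + j1·1) = 1 + j1 → |·| ≈ 1.4142, ∠ ≈ 45.00°
pole (1 + j1·0.2) = 1 + j0.2 → |·| ≈ 1.0198, ∠ ≈ 11.31°
|L| = 4e+04 · 1 / (1.4142 · 1.0198) ≈ 27735
Gain = 20 log₁₀(27735) ≈ 88.86 dB
∠L = (0.06°) − (45.00° + 11.31°) = -56.25°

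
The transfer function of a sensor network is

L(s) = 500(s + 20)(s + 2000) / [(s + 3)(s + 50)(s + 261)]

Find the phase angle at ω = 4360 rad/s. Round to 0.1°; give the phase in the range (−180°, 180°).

At s = jω = j4360:
zero (s+20): 20 + j4360 → |·| = √(20²+4360²) = √19010000 ≈ 4360, ∠ = arctan(4360/20) ≈ 89.74°
zero (s+2000): 2000 + j4360 → |·| = √(2000²+4360²) = √23009600 ≈ 4796.8, ∠ = arctan(4360/2000) ≈ 65.36°
pole (s+3): 3 + j4360 → |·| = √(3²+4360²) = √19009609 ≈ 4360, ∠ = arctan(4360/3) ≈ 89.96°
pole (s+50): 50 + j4360 → |·| = √(50²+4360²) = √19012100 ≈ 4360.3, ∠ = arctan(4360/50) ≈ 89.34°
pole (s+261): 261 + j4360 → |·| = √(261²+4360²) = √19077721 ≈ 4367.8, ∠ = arctan(4360/261) ≈ 86.57°
∠L = 155.10° − 265.87° = -110.77°

-110.8°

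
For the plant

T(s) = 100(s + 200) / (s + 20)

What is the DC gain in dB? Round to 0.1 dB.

60.0 dB

T(0) = 100·200 / (20) = 1000
20 log₁₀(1000) ≈ 60.00 dB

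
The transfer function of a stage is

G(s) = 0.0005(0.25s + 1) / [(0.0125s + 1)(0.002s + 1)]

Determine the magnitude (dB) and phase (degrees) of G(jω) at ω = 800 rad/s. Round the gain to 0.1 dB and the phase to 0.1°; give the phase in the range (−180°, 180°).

-45.6 dB, -52.6°

At ω = 800 rad/s:
zero (1 + j800·0.25) = 1 + j200 → |·| ≈ 200, ∠ ≈ 89.71°
pole (1 + j800·0.0125) = 1 + j10 → |·| ≈ 10.05, ∠ ≈ 84.29°
pole (1 + j800·0.002) = 1 + j1.6 → |·| ≈ 1.8868, ∠ ≈ 57.99°
|G| = 0.0005 · 200 / (10.05 · 1.8868) ≈ 0.0052736
Gain = 20 log₁₀(0.0052736) ≈ -45.56 dB
∠G = (89.71°) − (84.29° + 57.99°) = -52.57°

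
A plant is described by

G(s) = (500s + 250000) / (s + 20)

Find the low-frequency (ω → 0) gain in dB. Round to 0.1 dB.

G(0) = 250000 / 20 = 12500
20 log₁₀(12500) ≈ 81.94 dB

81.9 dB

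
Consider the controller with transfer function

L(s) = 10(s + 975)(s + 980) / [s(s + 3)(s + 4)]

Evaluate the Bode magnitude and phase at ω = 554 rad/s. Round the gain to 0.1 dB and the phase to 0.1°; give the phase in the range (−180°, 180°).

At s = jω = j554:
zero (s+975): 975 + j554 → |·| = √(975²+554²) = √1257541 ≈ 1121.4, ∠ = arctan(554/975) ≈ 29.61°
zero (s+980): 980 + j554 → |·| = √(980²+554²) = √1267316 ≈ 1125.8, ∠ = arctan(554/980) ≈ 29.48°
pole (s+3): 3 + j554 → |·| = √(3²+554²) = √306925 ≈ 554.01, ∠ = arctan(554/3) ≈ 89.69°
pole (s+4): 4 + j554 → |·| = √(4²+554²) = √306932 ≈ 554.01, ∠ = arctan(554/4) ≈ 89.59°
pole at origin: |s| = 554, ∠ = 90.00° (in denominator)
|L| = 10 · 1.2625e+06 / 1.7004e+08 ≈ 0.074247
Gain = 20 log₁₀(0.074247) ≈ -22.59 dB
∠L = 59.09° − 269.28° = -210.19° ≡ 149.81° (principal value)

-22.6 dB, 149.8°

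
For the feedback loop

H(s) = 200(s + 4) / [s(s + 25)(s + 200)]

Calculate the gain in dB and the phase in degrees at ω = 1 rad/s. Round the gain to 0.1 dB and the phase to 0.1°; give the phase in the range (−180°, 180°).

At s = jω = j1:
zero (s+4): 4 + j1 → |·| = √(4²+1²) = √17 ≈ 4.1231, ∠ = arctan(1/4) ≈ 14.04°
pole (s+25): 25 + j1 → |·| = √(25²+1²) = √626 ≈ 25.02, ∠ = arctan(1/25) ≈ 2.29°
pole (s+200): 200 + j1 → |·| = √(200²+1²) = √40001 ≈ 200, ∠ = arctan(1/200) ≈ 0.29°
pole at origin: |s| = 1, ∠ = 90.00° (in denominator)
|H| = 200 · 4.1231 / 5004 ≈ 0.16479
Gain = 20 log₁₀(0.16479) ≈ -15.66 dB
∠H = 14.04° − 92.58° = -78.54°

-15.7 dB, -78.5°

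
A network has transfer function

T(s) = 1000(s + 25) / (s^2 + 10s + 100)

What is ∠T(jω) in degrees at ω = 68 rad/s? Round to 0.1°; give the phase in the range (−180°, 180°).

-101.6°

At s = jω = j68:
zero (s+25): 25 + j68 → |·| = √(25²+68²) = √5249 ≈ 72.45, ∠ = arctan(68/25) ≈ 69.81°
quadratic: (j68)² + 10·j68 + 100 = -4524 + j680 → |·| ≈ 4574.8, ∠ ≈ 171.45°
∠T = 69.81° − 171.45° = -101.64°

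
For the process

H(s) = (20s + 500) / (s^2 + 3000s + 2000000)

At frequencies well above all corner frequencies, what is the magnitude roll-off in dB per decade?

-20 dB/decade

Each pole contributes −20 dB/decade at high frequency; each zero contributes +20 dB/decade.
Net: 1 zero(s) − 2 pole(s) → -20 dB/decade.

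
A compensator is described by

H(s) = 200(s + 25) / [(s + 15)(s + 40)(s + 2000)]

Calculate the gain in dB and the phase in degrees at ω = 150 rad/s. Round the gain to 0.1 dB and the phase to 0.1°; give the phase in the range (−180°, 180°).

-63.8 dB, -83.1°

At s = jω = j150:
zero (s+25): 25 + j150 → |·| = √(25²+150²) = √23125 ≈ 152.07, ∠ = arctan(150/25) ≈ 80.54°
pole (s+15): 15 + j150 → |·| = √(15²+150²) = √22725 ≈ 150.75, ∠ = arctan(150/15) ≈ 84.29°
pole (s+40): 40 + j150 → |·| = √(40²+150²) = √24100 ≈ 155.24, ∠ = arctan(150/40) ≈ 75.07°
pole (s+2000): 2000 + j150 → |·| = √(2000²+150²) = √4022500 ≈ 2005.6, ∠ = arctan(150/2000) ≈ 4.29°
|H| = 200 · 152.07 / 4.6936e+07 ≈ 0.00064799
Gain = 20 log₁₀(0.00064799) ≈ -63.77 dB
∠H = 80.54° − 163.65° = -83.11°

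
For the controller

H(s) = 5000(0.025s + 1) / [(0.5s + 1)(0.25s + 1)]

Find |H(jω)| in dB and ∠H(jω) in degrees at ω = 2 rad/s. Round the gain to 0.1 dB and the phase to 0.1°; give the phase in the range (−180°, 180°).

70.0 dB, -68.7°

At ω = 2 rad/s:
zero (1 + j2·0.025) = 1 + j0.05 → |·| ≈ 1.0012, ∠ ≈ 2.86°
pole (1 + j2·0.5) = 1 + j1 → |·| ≈ 1.4142, ∠ ≈ 45.00°
pole (1 + j2·0.25) = 1 + j0.5 → |·| ≈ 1.118, ∠ ≈ 26.57°
|H| = 5000 · 1.0012 / (1.4142 · 1.118) ≈ 3166.2
Gain = 20 log₁₀(3166.2) ≈ 70.01 dB
∠H = (2.86°) − (45.00° + 26.57°) = -68.71°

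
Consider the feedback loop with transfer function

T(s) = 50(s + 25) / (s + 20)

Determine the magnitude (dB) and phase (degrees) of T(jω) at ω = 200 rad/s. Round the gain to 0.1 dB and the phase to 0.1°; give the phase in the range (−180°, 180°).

At s = jω = j200:
zero (s+25): 25 + j200 → |·| = √(25²+200²) = √40625 ≈ 201.56, ∠ = arctan(200/25) ≈ 82.87°
pole (s+20): 20 + j200 → |·| = √(20²+200²) = √40400 ≈ 201, ∠ = arctan(200/20) ≈ 84.29°
|T| = 50 · 201.56 / 201 ≈ 50.139
Gain = 20 log₁₀(50.139) ≈ 34.00 dB
∠T = 82.87° − 84.29° = -1.42°

34.0 dB, -1.4°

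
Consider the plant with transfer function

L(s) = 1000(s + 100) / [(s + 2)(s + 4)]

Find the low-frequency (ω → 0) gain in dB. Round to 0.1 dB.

81.9 dB

L(0) = 1000·100 / (2·4) = 12500
20 log₁₀(12500) ≈ 81.94 dB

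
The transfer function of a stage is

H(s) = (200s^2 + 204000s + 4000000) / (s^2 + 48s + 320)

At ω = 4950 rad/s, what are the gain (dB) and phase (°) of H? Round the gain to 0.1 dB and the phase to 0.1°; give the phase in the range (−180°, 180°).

Substitute s = j4950:
Numerator: 200(j4950)^2 + 204000(j4950) + 4000000 = -4896500000 + j1009800000
Denominator: (j4950)^2 + 48(j4950) + 320 = -24502180 + j237600
|N| = √(4896500000² + 1009800000²) ≈ 4.9995e+09, ∠N ≈ 168.35°
|D| = √(24502180² + 237600²) ≈ 2.4503e+07, ∠D ≈ 179.44°
|H| = 4.9995e+09 / 2.4503e+07 ≈ 204.04
Gain = 20 log₁₀(204.04) ≈ 46.19 dB
∠H = 168.35° − 179.44° = -11.09°

46.2 dB, -11.1°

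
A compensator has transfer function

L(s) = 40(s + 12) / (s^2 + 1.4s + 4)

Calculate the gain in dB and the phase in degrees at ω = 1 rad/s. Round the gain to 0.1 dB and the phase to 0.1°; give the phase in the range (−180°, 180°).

43.3 dB, -20.3°

At s = jω = j1:
zero (s+12): 12 + j1 → |·| = √(12²+1²) = √145 ≈ 12.042, ∠ = arctan(1/12) ≈ 4.76°
quadratic: (j1)² + 1.4·j1 + 4 = 3 + j1.4 → |·| ≈ 3.3106, ∠ ≈ 25.02°
|L| = 40 · 12.042 / 3.3106 ≈ 145.5
Gain = 20 log₁₀(145.5) ≈ 43.26 dB
∠L = 4.76° − 25.02° = -20.26°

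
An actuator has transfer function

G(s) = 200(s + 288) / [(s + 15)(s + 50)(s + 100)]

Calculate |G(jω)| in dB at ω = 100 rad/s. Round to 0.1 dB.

At s = jω = j100:
zero (s+288): 288 + j100 → |·| = √(288²+100²) = √92944 ≈ 304.87, ∠ = arctan(100/288) ≈ 19.15°
pole (s+15): 15 + j100 → |·| = √(15²+100²) = √10225 ≈ 101.12, ∠ = arctan(100/15) ≈ 81.47°
pole (s+50): 50 + j100 → |·| = √(50²+100²) = √12500 ≈ 111.8, ∠ = arctan(100/50) ≈ 63.43°
pole (s+100): 100 + j100 → |·| = √(100²+100²) = √20000 ≈ 141.42, ∠ = arctan(100/100) ≈ 45.00°
|G| = 200 · 304.87 / 1.5988e+06 ≈ 0.038137
Gain = 20 log₁₀(0.038137) ≈ -28.37 dB

-28.4 dB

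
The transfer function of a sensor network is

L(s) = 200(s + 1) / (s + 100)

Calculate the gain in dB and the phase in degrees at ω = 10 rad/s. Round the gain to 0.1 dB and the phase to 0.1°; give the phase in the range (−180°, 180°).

At s = jω = j10:
zero (s+1): 1 + j10 → |·| = √(1²+10²) = √101 ≈ 10.05, ∠ = arctan(10/1) ≈ 84.29°
pole (s+100): 100 + j10 → |·| = √(100²+10²) = √10100 ≈ 100.5, ∠ = arctan(10/100) ≈ 5.71°
|L| = 200 · 10.05 / 100.5 ≈ 20
Gain = 20 log₁₀(20) ≈ 26.02 dB
∠L = 84.29° − 5.71° = 78.58°

26.0 dB, 78.6°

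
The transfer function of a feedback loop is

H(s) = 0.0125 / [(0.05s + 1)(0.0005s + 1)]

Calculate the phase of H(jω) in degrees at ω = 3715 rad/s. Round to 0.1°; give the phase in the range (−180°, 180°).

At ω = 3715 rad/s:
pole (1 + j3715·0.05) = 1 + j185.75 → |·| ≈ 185.75, ∠ ≈ 89.69°
pole (1 + j3715·0.0005) = 1 + j1.8575 → |·| ≈ 2.1096, ∠ ≈ 61.70°
∠H = (0°) − (89.69° + 61.70°) = -151.39°

-151.4°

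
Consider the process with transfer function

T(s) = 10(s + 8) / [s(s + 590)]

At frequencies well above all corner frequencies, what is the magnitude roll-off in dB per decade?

-20 dB/decade

Each pole contributes −20 dB/decade at high frequency; each zero contributes +20 dB/decade.
Net: 1 zero(s) − 2 pole(s) → -20 dB/decade.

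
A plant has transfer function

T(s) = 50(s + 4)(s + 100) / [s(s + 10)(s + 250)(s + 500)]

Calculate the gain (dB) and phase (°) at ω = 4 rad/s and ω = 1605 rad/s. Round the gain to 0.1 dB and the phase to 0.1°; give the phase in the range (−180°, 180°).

ω = 4: -45.6 dB, -65.9°; ω = 1605: -94.7 dB, -157.2°

At s = jω = j4:
zero (s+4): 4 + j4 → |·| = √(4²+4²) = √32 ≈ 5.6569, ∠ = arctan(4/4) ≈ 45.00°
zero (s+100): 100 + j4 → |·| = √(100²+4²) = √10016 ≈ 100.08, ∠ = arctan(4/100) ≈ 2.29°
pole (s+10): 10 + j4 → |·| = √(10²+4²) = √116 ≈ 10.77, ∠ = arctan(4/10) ≈ 21.80°
pole (s+250): 250 + j4 → |·| = √(250²+4²) = √62516 ≈ 250.03, ∠ = arctan(4/250) ≈ 0.92°
pole (s+500): 500 + j4 → |·| = √(500²+4²) = √250016 ≈ 500.02, ∠ = arctan(4/500) ≈ 0.46°
pole at origin: |s| = 4, ∠ = 90.00° (in denominator)
|T| = 50 · 566.14 / 5.3859e+06 ≈ 0.0052558
Gain = 20 log₁₀(0.0052558) ≈ -45.59 dB
∠T = 47.29° − 113.18° = -65.89°

At s = jω = j1605:
zero (s+4): 4 + j1605 → |·| = √(4²+1605²) = √2576041 ≈ 1605, ∠ = arctan(1605/4) ≈ 89.86°
zero (s+100): 100 + j1605 → |·| = √(100²+1605²) = √2586025 ≈ 1608.1, ∠ = arctan(1605/100) ≈ 86.43°
pole (s+10): 10 + j1605 → |·| = √(10²+1605²) = √2576125 ≈ 1605, ∠ = arctan(1605/10) ≈ 89.64°
pole (s+250): 250 + j1605 → |·| = √(250²+1605²) = √2638525 ≈ 1624.4, ∠ = arctan(1605/250) ≈ 81.15°
pole (s+500): 500 + j1605 → |·| = √(500²+1605²) = √2826025 ≈ 1681.1, ∠ = arctan(1605/500) ≈ 72.70°
pole at origin: |s| = 1605, ∠ = 90.00° (in denominator)
|T| = 50 · 2.581e+06 / 7.0346e+12 ≈ 1.8345e-05
Gain = 20 log₁₀(1.8345e-05) ≈ -94.73 dB
∠T = 176.29° − 333.49° = -157.20°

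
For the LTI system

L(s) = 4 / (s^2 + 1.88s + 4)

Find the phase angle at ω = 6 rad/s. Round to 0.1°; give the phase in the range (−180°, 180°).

At s = jω = j6:
quadratic: (j6)² + 1.88·j6 + 4 = -32 + j11.28 → |·| ≈ 33.93, ∠ ≈ 160.58°
∠L = 0.00° − 160.58° = -160.58°

-160.6°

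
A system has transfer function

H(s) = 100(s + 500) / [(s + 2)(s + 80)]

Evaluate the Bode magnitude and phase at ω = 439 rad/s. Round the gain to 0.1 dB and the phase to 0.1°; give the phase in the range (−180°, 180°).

At s = jω = j439:
zero (s+500): 500 + j439 → |·| = √(500²+439²) = √442721 ≈ 665.37, ∠ = arctan(439/500) ≈ 41.28°
pole (s+2): 2 + j439 → |·| = √(2²+439²) = √192725 ≈ 439, ∠ = arctan(439/2) ≈ 89.74°
pole (s+80): 80 + j439 → |·| = √(80²+439²) = √199121 ≈ 446.23, ∠ = arctan(439/80) ≈ 79.67°
|H| = 100 · 665.37 / 1.9589e+05 ≈ 0.33967
Gain = 20 log₁₀(0.33967) ≈ -9.38 dB
∠H = 41.28° − 169.41° = -128.13°

-9.4 dB, -128.1°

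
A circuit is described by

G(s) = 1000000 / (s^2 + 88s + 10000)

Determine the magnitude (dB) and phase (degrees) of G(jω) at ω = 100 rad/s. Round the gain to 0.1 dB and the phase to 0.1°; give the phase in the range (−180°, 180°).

41.1 dB, -90.0°

At s = jω = j100:
quadratic: (j100)² + 88·j100 + 10000 = 0 + j8800 → |·| ≈ 8800, ∠ ≈ 90.00°
|G| = 1000000 / 8800 ≈ 113.64
Gain = 20 log₁₀(113.64) ≈ 41.11 dB
∠G = 0.00° − 90.00° = -90.00°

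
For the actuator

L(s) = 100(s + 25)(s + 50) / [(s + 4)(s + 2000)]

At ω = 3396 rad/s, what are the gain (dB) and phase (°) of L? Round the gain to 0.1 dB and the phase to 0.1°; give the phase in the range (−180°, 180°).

At s = jω = j3396:
zero (s+25): 25 + j3396 → |·| = √(25²+3396²) = √11533441 ≈ 3396.1, ∠ = arctan(3396/25) ≈ 89.58°
zero (s+50): 50 + j3396 → |·| = √(50²+3396²) = √11535316 ≈ 3396.4, ∠ = arctan(3396/50) ≈ 89.16°
pole (s+4): 4 + j3396 → |·| = √(4²+3396²) = √11532832 ≈ 3396, ∠ = arctan(3396/4) ≈ 89.93°
pole (s+2000): 2000 + j3396 → |·| = √(2000²+3396²) = √15532816 ≈ 3941.2, ∠ = arctan(3396/2000) ≈ 59.50°
|L| = 100 · 1.1535e+07 / 1.3384e+07 ≈ 86.185
Gain = 20 log₁₀(86.185) ≈ 38.71 dB
∠L = 178.74° − 149.43° = 29.31°

38.7 dB, 29.3°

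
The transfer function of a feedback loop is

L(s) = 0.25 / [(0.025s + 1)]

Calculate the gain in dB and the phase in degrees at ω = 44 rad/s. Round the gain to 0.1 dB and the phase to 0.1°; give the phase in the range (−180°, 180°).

-15.5 dB, -47.7°

At ω = 44 rad/s:
pole (1 + j44·0.025) = 1 + j1.1 → |·| ≈ 1.4866, ∠ ≈ 47.73°
|L| = 0.25 · 1 / (1.4866) ≈ 0.16817
Gain = 20 log₁₀(0.16817) ≈ -15.49 dB
∠L = (0°) − (47.73°) = -47.73°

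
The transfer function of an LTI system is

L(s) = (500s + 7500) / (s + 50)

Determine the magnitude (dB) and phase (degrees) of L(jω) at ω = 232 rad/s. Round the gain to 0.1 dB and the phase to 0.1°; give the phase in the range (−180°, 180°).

Substitute s = j232:
Numerator: 500(j232) + 7500 = 7500 + j116000
Denominator: (j232) + 50 = 50 + j232
|N| = √(7500² + 116000²) ≈ 1.1624e+05, ∠N ≈ 86.30°
|D| = √(50² + 232²) ≈ 237.33, ∠D ≈ 77.84°
|L| = 1.1624e+05 / 237.33 ≈ 489.78
Gain = 20 log₁₀(489.78) ≈ 53.80 dB
∠L = 86.30° − 77.84° = 8.46°

53.8 dB, 8.5°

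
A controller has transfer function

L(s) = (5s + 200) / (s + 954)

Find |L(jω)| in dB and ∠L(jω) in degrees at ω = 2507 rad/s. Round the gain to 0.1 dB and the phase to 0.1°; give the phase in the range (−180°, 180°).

Substitute s = j2507:
Numerator: 5(j2507) + 200 = 200 + j12535
Denominator: (j2507) + 954 = 954 + j2507
|N| = √(200² + 12535²) ≈ 12537, ∠N ≈ 89.09°
|D| = √(954² + 2507²) ≈ 2682.4, ∠D ≈ 69.17°
|L| = 12537 / 2682.4 ≈ 4.6738
Gain = 20 log₁₀(4.6738) ≈ 13.39 dB
∠L = 89.09° − 69.17° = 19.92°

13.4 dB, 19.9°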